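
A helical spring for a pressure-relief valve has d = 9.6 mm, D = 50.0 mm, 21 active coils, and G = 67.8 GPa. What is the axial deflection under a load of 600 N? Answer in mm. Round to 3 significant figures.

k = Gd⁴/(8D³N_a) = (67.8×10³)(9.6⁴)/(8·50.0³·21) = 27.422 N/mm
δ = F/k = 600 / 27.422 = 21.88 mm

21.9 mm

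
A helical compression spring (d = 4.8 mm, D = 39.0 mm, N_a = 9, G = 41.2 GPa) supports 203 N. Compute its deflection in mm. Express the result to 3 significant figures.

k = Gd⁴/(8D³N_a) = (41.2×10³)(4.8⁴)/(8·39.0³·9) = 5.1208 N/mm
δ = F/k = 203 / 5.1208 = 39.642 mm

39.6 mm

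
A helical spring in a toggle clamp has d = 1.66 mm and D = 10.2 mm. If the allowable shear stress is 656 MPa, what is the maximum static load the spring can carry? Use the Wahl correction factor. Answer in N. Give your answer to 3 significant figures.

92.7 N

C = D/d = 10.2/1.66 = 6.1446
K_W = (4C−1)/(4C−4) + 0.615/C = 23.578/20.578 + 0.1001 = 1.2459
τ_max = K·8FD/(πd³) → F_max = τ_allow·πd³/(8DK)
F_max = 656·π·1.66³/(8·10.2·1.2459) = 9427.1/101.66 = 92.729 N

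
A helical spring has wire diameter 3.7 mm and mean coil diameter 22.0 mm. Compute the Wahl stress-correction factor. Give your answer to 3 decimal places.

1.255

C = D/d = 22.0/3.7 = 5.9459
K_W = (4C−1)/(4C−4) + 0.615/C = 22.784/19.784 + 0.1034 = 1.2551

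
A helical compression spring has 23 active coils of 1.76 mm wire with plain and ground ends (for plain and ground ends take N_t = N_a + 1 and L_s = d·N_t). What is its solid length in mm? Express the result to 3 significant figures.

42.2 mm

plain and ground ends: N_t = N_a + 1 = 23 + 1 = 24
L_s = d·N_t = 1.76 × 24 = 42.24 mm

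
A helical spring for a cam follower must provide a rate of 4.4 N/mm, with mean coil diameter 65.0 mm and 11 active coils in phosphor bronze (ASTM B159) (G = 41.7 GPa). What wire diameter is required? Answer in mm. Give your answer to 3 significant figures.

d = (8D³N_a·k / G)^(1/4) = (8·65.0³·11·4.4 / (41.7×10³))^0.25
  = (2550)^0.25 = 7.1062 mm

7.11 mm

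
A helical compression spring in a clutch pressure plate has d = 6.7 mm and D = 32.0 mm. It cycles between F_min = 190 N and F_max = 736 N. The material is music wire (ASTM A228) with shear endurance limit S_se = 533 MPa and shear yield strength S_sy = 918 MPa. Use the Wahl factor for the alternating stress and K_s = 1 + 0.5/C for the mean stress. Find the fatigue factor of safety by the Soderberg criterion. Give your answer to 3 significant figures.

C = D/d = 32.0/6.7 = 4.7761; K_W = (4C−1)/(4C−4)+0.615/C = 1.3274; K_s = 1+0.5/C = 1.1047
F_a = (F_max−F_min)/2 = 273 N; F_m = (F_max+F_min)/2 = 463 N
τ_a = K_W·8F_aD/(πd³) = 1.3274 × 73.965 = 98.18 MPa
τ_m = K_s·8F_mD/(πd³) = 1.1047 × 125.44 = 138.58 MPa
Soderberg: 1/n_f = τ_a/S_se + τ_m/S_sy = 98.18/533 + 138.58/918 = 0.18420 + 0.15095 = 0.33516
n_f = 1/0.33516 = 2.984

2.98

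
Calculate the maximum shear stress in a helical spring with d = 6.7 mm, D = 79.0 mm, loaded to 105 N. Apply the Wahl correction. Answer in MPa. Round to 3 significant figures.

Spring index C = D/d = 79.0/6.7 = 11.7910
K_W = (4C−1)/(4C−4) + 0.615/C = 46.164/43.164 + 0.0522 = 1.1217
τ₀ = 8FD/(πd³) = 8·105·79.0/(π·6.7³) = 66360/944.87 = 70.232 MPa
τ_max = K·τ₀ = 1.1217 × 70.232 = 78.776 MPa

78.8 MPa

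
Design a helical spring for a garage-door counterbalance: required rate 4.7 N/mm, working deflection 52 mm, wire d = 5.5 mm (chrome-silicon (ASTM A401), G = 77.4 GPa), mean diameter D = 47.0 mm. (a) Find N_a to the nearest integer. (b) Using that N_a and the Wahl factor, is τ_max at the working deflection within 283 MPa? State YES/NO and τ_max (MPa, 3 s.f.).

N_a = Gd⁴/(8D³k) = (77.4×10³)(5.5⁴)/(8·47.0³·4.7) = 18.14 → N_a = 18
Actual rate k = Gd⁴/(8D³·18) = 4.7374 N/mm
Working load F = kδ = 4.7374·52 = 246.34 N
C = 47.0/5.5 = 8.5455; K_W = (4C−1)/(4C−4)+0.615/C = 1.1714
τ_max = K_W·8FD/(πd³) = 1.1714·177.21 = 207.58 MPa
τ_max ≤ 283 MPa → acceptable

(a) 18 coils; (b) YES, τ_max = 208 MPa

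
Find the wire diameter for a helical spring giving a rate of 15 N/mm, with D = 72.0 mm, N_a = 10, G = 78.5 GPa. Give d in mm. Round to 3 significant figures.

d = (8D³N_a·k / G)^(1/4) = (8·72.0³·10·15 / (78.5×10³))^0.25
  = (5705.7)^0.25 = 8.6912 mm

8.69 mm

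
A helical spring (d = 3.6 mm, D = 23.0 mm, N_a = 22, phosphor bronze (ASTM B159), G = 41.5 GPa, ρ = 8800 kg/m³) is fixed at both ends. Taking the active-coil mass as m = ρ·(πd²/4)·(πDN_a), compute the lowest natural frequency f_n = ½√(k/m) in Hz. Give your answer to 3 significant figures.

75.6 Hz

k = Gd⁴/(8D³N_a) = (41.5×10³)(3.6⁴)/(8·23.0³·22) = 3.2551 N/mm = 3255.1 N/m
Wire length L = πDN_a = π·23.0·22 = 1589.6 mm
m = ρ·(πd²/4)·L = 8800 × 10.179×10⁻⁶ m² × 1.5896 m = 0.14239 kg
f_n = ½√(k/m) = 0.5·√(3255.1/0.14239) = 0.5·√(22860) = 75.598 Hz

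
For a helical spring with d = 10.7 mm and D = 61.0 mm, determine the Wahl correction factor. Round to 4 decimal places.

1.2674

C = D/d = 61.0/10.7 = 5.7009
K_W = (4C−1)/(4C−4) + 0.615/C = 21.804/18.804 + 0.1079 = 1.2674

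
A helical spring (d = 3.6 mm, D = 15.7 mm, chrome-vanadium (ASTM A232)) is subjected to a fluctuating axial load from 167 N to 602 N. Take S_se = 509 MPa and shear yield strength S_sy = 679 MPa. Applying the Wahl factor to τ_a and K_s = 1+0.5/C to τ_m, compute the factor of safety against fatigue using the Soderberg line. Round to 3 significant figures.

C = D/d = 15.7/3.6 = 4.3611; K_W = (4C−1)/(4C−4)+0.615/C = 1.3642; K_s = 1+0.5/C = 1.1146
F_a = (F_max−F_min)/2 = 217.5 N; F_m = (F_max+F_min)/2 = 384.5 N
τ_a = K_W·8F_aD/(πd³) = 1.3642 × 186.38 = 254.25 MPa
τ_m = K_s·8F_mD/(πd³) = 1.1146 × 329.48 = 367.25 MPa
Soderberg: 1/n_f = τ_a/S_se + τ_m/S_sy = 254.25/509 + 367.25/679 = 0.49950 + 0.54088 = 1.0404
n_f = 1/1.0404 = 0.9612

0.961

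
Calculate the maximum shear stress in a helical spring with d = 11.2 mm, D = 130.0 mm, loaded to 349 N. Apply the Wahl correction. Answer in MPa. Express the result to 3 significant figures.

92.4 MPa

Spring index C = D/d = 130.0/11.2 = 11.6071
K_W = (4C−1)/(4C−4) + 0.615/C = 45.429/42.429 + 0.0530 = 1.1237
τ₀ = 8FD/(πd³) = 8·349·130.0/(π·11.2³) = 362960/4413.7 = 82.235 MPa
τ_max = K·τ₀ = 1.1237 × 82.235 = 92.406 MPa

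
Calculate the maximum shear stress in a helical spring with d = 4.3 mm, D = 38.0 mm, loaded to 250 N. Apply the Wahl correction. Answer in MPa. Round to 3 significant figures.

Spring index C = D/d = 38.0/4.3 = 8.8372
K_W = (4C−1)/(4C−4) + 0.615/C = 34.349/31.349 + 0.0696 = 1.1653
τ₀ = 8FD/(πd³) = 8·250·38.0/(π·4.3³) = 76000/249.78 = 304.27 MPa
τ_max = K·τ₀ = 1.1653 × 304.27 = 354.56 MPa

355 MPa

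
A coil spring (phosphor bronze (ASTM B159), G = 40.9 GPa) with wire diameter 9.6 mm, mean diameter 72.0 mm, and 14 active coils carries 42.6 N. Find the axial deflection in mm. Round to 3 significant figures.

k = Gd⁴/(8D³N_a) = (40.9×10³)(9.6⁴)/(8·72.0³·14) = 8.3098 N/mm
δ = F/k = 42.6 / 8.3098 = 5.1265 mm

5.13 mm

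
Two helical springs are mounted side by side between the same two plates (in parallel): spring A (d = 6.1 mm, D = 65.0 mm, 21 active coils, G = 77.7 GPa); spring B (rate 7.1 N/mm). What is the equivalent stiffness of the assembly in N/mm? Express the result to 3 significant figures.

k_A = Gd⁴/(8D³N_a) = (77.7×10³)(6.1⁴)/(8·65.0³·21) = 2.3318 N/mm
Parallel: k_eq = 2.3318 + 7.1 = 9.4318 N/mm

9.43 N/mm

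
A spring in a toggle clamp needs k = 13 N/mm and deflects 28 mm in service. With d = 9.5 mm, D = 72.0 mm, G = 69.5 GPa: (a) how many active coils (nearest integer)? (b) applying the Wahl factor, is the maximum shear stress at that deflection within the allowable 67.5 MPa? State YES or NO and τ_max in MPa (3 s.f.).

N_a = Gd⁴/(8D³k) = (69.5×10³)(9.5⁴)/(8·72.0³·13) = 14.58 → N_a = 15
Actual rate k = Gd⁴/(8D³·15) = 12.639 N/mm
Working load F = kδ = 12.639·28 = 353.88 N
C = 72.0/9.5 = 7.5789; K_W = (4C−1)/(4C−4)+0.615/C = 1.1951
τ_max = K_W·8FD/(πd³) = 1.1951·75.676 = 90.444 MPa
τ_max > 67.5 MPa → exceeds allowable

(a) 15 coils; (b) NO, τ_max = 90.4 MPa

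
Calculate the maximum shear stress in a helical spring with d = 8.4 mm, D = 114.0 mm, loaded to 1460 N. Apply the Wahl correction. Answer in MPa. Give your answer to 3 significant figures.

Spring index C = D/d = 114.0/8.4 = 13.5714
K_W = (4C−1)/(4C−4) + 0.615/C = 53.286/50.286 + 0.0453 = 1.1050
τ₀ = 8FD/(πd³) = 8·1460·114.0/(π·8.4³) = 1.33152e+06/1862 = 715.09 MPa
τ_max = K·τ₀ = 1.1050 × 715.09 = 790.16 MPa

790 MPa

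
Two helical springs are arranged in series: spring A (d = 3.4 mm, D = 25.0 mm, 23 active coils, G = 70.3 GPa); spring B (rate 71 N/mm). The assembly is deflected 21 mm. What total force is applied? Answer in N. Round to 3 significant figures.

k_A = Gd⁴/(8D³N_a) = (70.3×10³)(3.4⁴)/(8·25.0³·23) = 3.2676 N/mm
Series: 1/k_eq = 1/3.2676 + 1/71 = 0.32012; k_eq = 3.1239 N/mm
F = k_eq·δ = 3.1239·21 = 65.601 N

65.6 N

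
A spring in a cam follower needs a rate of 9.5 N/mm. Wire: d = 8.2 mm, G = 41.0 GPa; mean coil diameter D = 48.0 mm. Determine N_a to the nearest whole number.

N_a = Gd⁴/(8D³k) = (41.0×10³ × 8.2⁴)/(8 × 48.0³ × 9.5)
    = 1.8537e+08 / 8.40499e+06 = 22.05 → 22 coils

22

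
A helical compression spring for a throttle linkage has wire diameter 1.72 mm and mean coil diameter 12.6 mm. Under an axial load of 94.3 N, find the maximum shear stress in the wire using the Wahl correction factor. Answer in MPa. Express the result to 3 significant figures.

715 MPa

Spring index C = D/d = 12.6/1.72 = 7.3256
K_W = (4C−1)/(4C−4) + 0.615/C = 28.302/25.302 + 0.0840 = 1.2025
τ₀ = 8FD/(πd³) = 8·94.3·12.6/(π·1.72³) = 9505.44/15.986 = 594.62 MPa
τ_max = K·τ₀ = 1.2025 × 594.62 = 715.04 MPa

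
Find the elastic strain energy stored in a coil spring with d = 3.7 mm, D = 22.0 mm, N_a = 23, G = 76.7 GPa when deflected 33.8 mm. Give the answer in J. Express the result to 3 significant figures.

k = Gd⁴/(8D³N_a) = (76.7×10³)(3.7⁴)/(8·22.0³·23) = 7.337 N/mm
U = ½kδ² = 0.5 × 7.337 × 33.8² = 4191 N·mm = 4.191 J

4.19 J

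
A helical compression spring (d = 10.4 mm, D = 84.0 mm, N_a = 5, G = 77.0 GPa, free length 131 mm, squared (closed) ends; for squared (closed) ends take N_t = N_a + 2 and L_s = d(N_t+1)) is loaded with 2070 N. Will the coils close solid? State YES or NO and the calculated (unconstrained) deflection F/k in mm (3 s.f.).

k = Gd⁴/(8D³N_a) = (77.0×10³)(10.4⁴)/(8·84.0³·5) = 37.995 N/mm
N_t = 7; L_s = 10.4·8 = 83.2 mm; δ_solid = L₀ − L_s = 131 − 83.2 = 47.8 mm
δ = F/k = 2070/37.995 = 54.481 mm
δ ≥ δ_solid → spring goes solid

YES, δ = 54.5 mm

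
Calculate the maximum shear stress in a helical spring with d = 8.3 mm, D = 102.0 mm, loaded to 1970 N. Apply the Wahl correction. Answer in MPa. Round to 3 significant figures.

999 MPa

Spring index C = D/d = 102.0/8.3 = 12.2892
K_W = (4C−1)/(4C−4) + 0.615/C = 48.157/45.157 + 0.0500 = 1.1165
τ₀ = 8FD/(πd³) = 8·1970·102.0/(π·8.3³) = 1.60752e+06/1796.3 = 894.9 MPa
τ_max = K·τ₀ = 1.1165 × 894.9 = 999.13 MPa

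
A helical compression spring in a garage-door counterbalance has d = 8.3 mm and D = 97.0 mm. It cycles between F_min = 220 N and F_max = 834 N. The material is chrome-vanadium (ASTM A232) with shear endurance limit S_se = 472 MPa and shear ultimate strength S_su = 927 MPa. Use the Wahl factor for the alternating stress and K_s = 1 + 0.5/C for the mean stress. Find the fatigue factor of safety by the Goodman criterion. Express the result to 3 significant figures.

1.75

C = D/d = 97.0/8.3 = 11.6867; K_W = (4C−1)/(4C−4)+0.615/C = 1.1228; K_s = 1+0.5/C = 1.0428
F_a = (F_max−F_min)/2 = 307 N; F_m = (F_max+F_min)/2 = 527 N
τ_a = K_W·8F_aD/(πd³) = 1.1228 × 132.62 = 148.91 MPa
τ_m = K_s·8F_mD/(πd³) = 1.0428 × 227.66 = 237.4 MPa
Goodman: 1/n_f = τ_a/S_se + τ_m/S_su = 148.91/472 + 237.4/927 = 0.31548 + 0.25610 = 0.57158
n_f = 1/0.57158 = 1.75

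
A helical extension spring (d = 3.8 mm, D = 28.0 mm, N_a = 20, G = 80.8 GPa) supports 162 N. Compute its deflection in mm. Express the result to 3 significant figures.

k = Gd⁴/(8D³N_a) = (80.8×10³)(3.8⁴)/(8·28.0³·20) = 4.7968 N/mm
δ = F/k = 162 / 4.7968 = 33.773 mm

33.8 mm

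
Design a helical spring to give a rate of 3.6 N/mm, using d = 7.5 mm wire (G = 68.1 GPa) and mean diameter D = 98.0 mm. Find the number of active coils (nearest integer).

8

N_a = Gd⁴/(8D³k) = (68.1×10³ × 7.5⁴)/(8 × 98.0³ × 3.6)
    = 2.15473e+08 / 2.71063e+07 = 7.949 → 8 coils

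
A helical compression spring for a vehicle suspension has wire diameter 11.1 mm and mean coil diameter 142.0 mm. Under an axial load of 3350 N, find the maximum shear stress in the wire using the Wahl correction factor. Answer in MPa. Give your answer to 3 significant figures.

985 MPa

Spring index C = D/d = 142.0/11.1 = 12.7928
K_W = (4C−1)/(4C−4) + 0.615/C = 50.171/47.171 + 0.0481 = 1.1117
τ₀ = 8FD/(πd³) = 8·3350·142.0/(π·11.1³) = 3.8056e+06/4296.5 = 885.74 MPa
τ_max = K·τ₀ = 1.1117 × 885.74 = 984.65 MPa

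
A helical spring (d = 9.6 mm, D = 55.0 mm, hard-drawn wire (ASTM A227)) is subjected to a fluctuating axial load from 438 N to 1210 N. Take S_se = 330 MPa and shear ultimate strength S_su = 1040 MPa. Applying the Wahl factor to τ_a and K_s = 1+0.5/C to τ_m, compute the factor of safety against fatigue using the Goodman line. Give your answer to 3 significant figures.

2.70

C = D/d = 55.0/9.6 = 5.7292; K_W = (4C−1)/(4C−4)+0.615/C = 1.2659; K_s = 1+0.5/C = 1.0873
F_a = (F_max−F_min)/2 = 386 N; F_m = (F_max+F_min)/2 = 824 N
τ_a = K_W·8F_aD/(πd³) = 1.2659 × 61.105 = 77.355 MPa
τ_m = K_s·8F_mD/(πd³) = 1.0873 × 130.44 = 141.83 MPa
Goodman: 1/n_f = τ_a/S_se + τ_m/S_su = 77.355/330 + 141.83/1040 = 0.23441 + 0.13637 = 0.37078
n_f = 1/0.37078 = 2.697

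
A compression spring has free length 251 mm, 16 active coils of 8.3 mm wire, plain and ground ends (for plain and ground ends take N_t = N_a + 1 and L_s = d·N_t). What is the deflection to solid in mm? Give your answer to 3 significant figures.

110 mm

N_t = 17; L_s = 8.3·17 = 141.1 mm
δ_solid = L₀ − L_s = 251 − 141.1 = 109.9 mm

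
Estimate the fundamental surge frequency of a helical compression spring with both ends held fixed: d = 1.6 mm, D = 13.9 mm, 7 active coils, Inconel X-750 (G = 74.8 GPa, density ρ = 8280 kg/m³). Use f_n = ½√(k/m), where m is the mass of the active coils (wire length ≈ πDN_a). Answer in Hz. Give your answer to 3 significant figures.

400 Hz

k = Gd⁴/(8D³N_a) = (74.8×10³)(1.6⁴)/(8·13.9³·7) = 3.2595 N/mm = 3259.5 N/m
Wire length L = πDN_a = π·13.9·7 = 305.68 mm
m = ρ·(πd²/4)·L = 8280 × 2.0106×10⁻⁶ m² × 0.30568 m = 0.0050889 kg
f_n = ½√(k/m) = 0.5·√(3259.5/0.0050889) = 0.5·√(6.4051e+05) = 400.16 Hz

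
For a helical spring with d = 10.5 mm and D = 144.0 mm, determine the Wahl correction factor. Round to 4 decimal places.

1.1038

C = D/d = 144.0/10.5 = 13.7143
K_W = (4C−1)/(4C−4) + 0.615/C = 53.857/50.857 + 0.0448 = 1.1038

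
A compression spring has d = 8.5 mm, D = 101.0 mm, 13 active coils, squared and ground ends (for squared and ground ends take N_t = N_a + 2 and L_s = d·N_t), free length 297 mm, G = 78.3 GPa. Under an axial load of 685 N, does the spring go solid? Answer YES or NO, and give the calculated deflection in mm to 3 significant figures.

YES, δ = 180 mm

k = Gd⁴/(8D³N_a) = (78.3×10³)(8.5⁴)/(8·101.0³·13) = 3.8145 N/mm
N_t = 15; L_s = 8.5·15 = 127.5 mm; δ_solid = L₀ − L_s = 297 − 127.5 = 169.5 mm
δ = F/k = 685/3.8145 = 179.58 mm
δ ≥ δ_solid → spring goes solid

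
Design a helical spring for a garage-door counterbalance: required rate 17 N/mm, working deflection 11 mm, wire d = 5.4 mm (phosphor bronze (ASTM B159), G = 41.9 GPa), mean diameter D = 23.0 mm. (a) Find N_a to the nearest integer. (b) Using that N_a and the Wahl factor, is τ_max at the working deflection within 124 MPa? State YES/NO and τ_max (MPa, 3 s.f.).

N_a = Gd⁴/(8D³k) = (41.9×10³)(5.4⁴)/(8·23.0³·17) = 21.53 → N_a = 22
Actual rate k = Gd⁴/(8D³·22) = 16.638 N/mm
Working load F = kδ = 16.638·11 = 183.01 N
C = 23.0/5.4 = 4.2593; K_W = (4C−1)/(4C−4)+0.615/C = 1.3745
τ_max = K_W·8FD/(πd³) = 1.3745·68.073 = 93.566 MPa
τ_max ≤ 124 MPa → acceptable

(a) 22 coils; (b) YES, τ_max = 93.6 MPa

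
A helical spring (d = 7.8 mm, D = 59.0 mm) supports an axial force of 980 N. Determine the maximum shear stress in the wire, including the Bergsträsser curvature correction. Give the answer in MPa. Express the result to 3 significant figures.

367 MPa

Spring index C = D/d = 59.0/7.8 = 7.5641
K_B = (4C+2)/(4C−3) = 32.256/27.256 = 1.1834
τ₀ = 8FD/(πd³) = 8·980·59.0/(π·7.8³) = 462560/1490.8 = 310.27 MPa
τ_max = K·τ₀ = 1.1834 × 310.27 = 367.18 MPa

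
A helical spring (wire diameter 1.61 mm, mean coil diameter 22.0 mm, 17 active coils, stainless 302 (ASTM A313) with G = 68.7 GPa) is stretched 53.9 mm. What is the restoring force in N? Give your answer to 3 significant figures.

k = Gd⁴/(8D³N_a) = (68.7×10³)(1.61⁴)/(8·22.0³·17) = 0.31875 N/mm
F = k·δ = 0.31875 × 53.9 = 17.181 N

17.2 N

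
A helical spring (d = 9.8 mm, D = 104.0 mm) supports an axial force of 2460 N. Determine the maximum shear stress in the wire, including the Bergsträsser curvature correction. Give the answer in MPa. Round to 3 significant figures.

780 MPa

Spring index C = D/d = 104.0/9.8 = 10.6122
K_B = (4C+2)/(4C−3) = 44.449/39.449 = 1.1267
τ₀ = 8FD/(πd³) = 8·2460·104.0/(π·9.8³) = 2.04672e+06/2956.8 = 692.2 MPa
τ_max = K·τ₀ = 1.1267 × 692.2 = 779.93 MPa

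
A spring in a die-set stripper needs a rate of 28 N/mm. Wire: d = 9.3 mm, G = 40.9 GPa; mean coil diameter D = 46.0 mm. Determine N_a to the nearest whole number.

14

N_a = Gd⁴/(8D³k) = (40.9×10³ × 9.3⁴)/(8 × 46.0³ × 28)
    = 3.05953e+08 / 2.18033e+07 = 14.03 → 14 coils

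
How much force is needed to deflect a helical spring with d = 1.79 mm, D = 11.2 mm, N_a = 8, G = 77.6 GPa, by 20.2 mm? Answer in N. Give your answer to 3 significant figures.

179 N

k = Gd⁴/(8D³N_a) = (77.6×10³)(1.79⁴)/(8·11.2³·8) = 8.8601 N/mm
F = k·δ = 8.8601 × 20.2 = 178.97 N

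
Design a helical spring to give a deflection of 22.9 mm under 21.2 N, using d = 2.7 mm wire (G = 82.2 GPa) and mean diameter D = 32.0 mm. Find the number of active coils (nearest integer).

Required rate k = F/δ = 21.2/22.9 = 0.92576 N/mm
N_a = Gd⁴/(8D³k) = (82.2×10³ × 2.7⁴)/(8 × 32.0³ × 0.92576)
    = 4.36845e+06 / 242684 = 18 → 18 coils

18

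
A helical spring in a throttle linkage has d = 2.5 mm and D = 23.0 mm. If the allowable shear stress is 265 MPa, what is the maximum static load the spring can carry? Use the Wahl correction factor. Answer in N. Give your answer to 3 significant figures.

C = D/d = 23.0/2.5 = 9.2000
K_W = (4C−1)/(4C−4) + 0.615/C = 35.800/32.800 + 0.0668 = 1.1583
τ_max = K·8FD/(πd³) → F_max = τ_allow·πd³/(8DK)
F_max = 265·π·2.5³/(8·23.0·1.1583) = 13008/213.13 = 61.034 N

61.0 N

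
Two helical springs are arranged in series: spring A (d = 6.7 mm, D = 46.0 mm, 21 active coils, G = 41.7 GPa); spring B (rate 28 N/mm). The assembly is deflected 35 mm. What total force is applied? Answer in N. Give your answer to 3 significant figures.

k_A = Gd⁴/(8D³N_a) = (41.7×10³)(6.7⁴)/(8·46.0³·21) = 5.1387 N/mm
Series: 1/k_eq = 1/5.1387 + 1/28 = 0.23032; k_eq = 4.3419 N/mm
F = k_eq·δ = 4.3419·35 = 151.96 N

152 N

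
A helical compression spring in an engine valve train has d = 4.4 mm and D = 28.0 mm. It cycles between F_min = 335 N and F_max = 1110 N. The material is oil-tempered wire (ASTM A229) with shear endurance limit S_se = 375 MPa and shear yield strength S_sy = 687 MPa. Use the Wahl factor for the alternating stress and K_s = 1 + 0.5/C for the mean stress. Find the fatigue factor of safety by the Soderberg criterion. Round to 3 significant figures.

0.495

C = D/d = 28.0/4.4 = 6.3636; K_W = (4C−1)/(4C−4)+0.615/C = 1.2365; K_s = 1+0.5/C = 1.0786
F_a = (F_max−F_min)/2 = 387.5 N; F_m = (F_max+F_min)/2 = 722.5 N
τ_a = K_W·8F_aD/(πd³) = 1.2365 × 324.35 = 401.05 MPa
τ_m = K_s·8F_mD/(πd³) = 1.0786 × 604.75 = 652.27 MPa
Soderberg: 1/n_f = τ_a/S_se + τ_m/S_sy = 401.05/375 + 652.27/687 = 1.06946 + 0.94945 = 2.0189
n_f = 1/2.0189 = 0.4953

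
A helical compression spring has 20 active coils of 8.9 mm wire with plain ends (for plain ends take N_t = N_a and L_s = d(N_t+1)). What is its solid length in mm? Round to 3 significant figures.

plain ends: N_t = N_a = 20
L_s = d·(N_t+1) = 8.9 × 21 = 186.9 mm

187 mm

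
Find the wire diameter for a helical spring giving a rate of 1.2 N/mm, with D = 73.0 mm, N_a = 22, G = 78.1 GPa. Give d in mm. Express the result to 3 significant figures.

d = (8D³N_a·k / G)^(1/4) = (8·73.0³·22·1.2 / (78.1×10³))^0.25
  = (1052)^0.25 = 5.6951 mm

5.70 mm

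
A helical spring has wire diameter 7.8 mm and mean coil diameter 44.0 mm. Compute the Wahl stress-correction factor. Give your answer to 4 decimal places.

C = D/d = 44.0/7.8 = 5.6410
K_W = (4C−1)/(4C−4) + 0.615/C = 21.564/18.564 + 0.1090 = 1.2706

1.2706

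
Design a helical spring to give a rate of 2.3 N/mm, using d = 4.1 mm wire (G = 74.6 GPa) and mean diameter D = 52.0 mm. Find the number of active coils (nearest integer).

8

N_a = Gd⁴/(8D³k) = (74.6×10³ × 4.1⁴)/(8 × 52.0³ × 2.3)
    = 2.10802e+07 / 2.58719e+06 = 8.148 → 8 coils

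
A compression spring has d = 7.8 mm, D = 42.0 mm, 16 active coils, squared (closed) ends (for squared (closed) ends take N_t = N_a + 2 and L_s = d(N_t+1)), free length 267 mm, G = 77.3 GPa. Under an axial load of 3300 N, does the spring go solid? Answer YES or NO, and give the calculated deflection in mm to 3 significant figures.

NO, δ = 109 mm

k = Gd⁴/(8D³N_a) = (77.3×10³)(7.8⁴)/(8·42.0³·16) = 30.172 N/mm
N_t = 18; L_s = 7.8·19 = 148.2 mm; δ_solid = L₀ − L_s = 267 − 148.2 = 118.8 mm
δ = F/k = 3300/30.172 = 109.37 mm
δ < δ_solid → spring does not go solid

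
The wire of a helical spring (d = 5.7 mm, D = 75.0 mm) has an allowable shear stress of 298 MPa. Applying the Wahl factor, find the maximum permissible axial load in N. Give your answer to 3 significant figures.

261 N

C = D/d = 75.0/5.7 = 13.1579
K_W = (4C−1)/(4C−4) + 0.615/C = 51.632/48.632 + 0.0467 = 1.1084
τ_max = K·8FD/(πd³) → F_max = τ_allow·πd³/(8DK)
F_max = 298·π·5.7³/(8·75.0·1.1084) = 1.7338e+05/665.06 = 260.69 N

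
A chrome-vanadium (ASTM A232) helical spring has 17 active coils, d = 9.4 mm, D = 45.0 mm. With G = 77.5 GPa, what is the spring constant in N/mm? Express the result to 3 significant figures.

48.8 N/mm

k = Gd⁴/(8D³N_a) = (77.5×10³ × 9.4⁴) / (8 × 45.0³ × 17)
  = 6.0508e+08 / 1.2393e+07 = 48.824 N/mm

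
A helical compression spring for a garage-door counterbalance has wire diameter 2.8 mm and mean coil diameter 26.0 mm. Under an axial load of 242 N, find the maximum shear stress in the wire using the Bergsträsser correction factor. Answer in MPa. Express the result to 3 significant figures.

837 MPa

Spring index C = D/d = 26.0/2.8 = 9.2857
K_B = (4C+2)/(4C−3) = 39.143/34.143 = 1.1464
τ₀ = 8FD/(πd³) = 8·242·26.0/(π·2.8³) = 50336/68.964 = 729.89 MPa
τ_max = K·τ₀ = 1.1464 × 729.89 = 836.77 MPa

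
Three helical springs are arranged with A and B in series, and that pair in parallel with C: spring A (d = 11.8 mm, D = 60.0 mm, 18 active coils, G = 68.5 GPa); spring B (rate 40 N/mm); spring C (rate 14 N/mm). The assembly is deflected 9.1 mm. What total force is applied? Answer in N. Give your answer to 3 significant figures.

k_A = Gd⁴/(8D³N_a) = (68.5×10³)(11.8⁴)/(8·60.0³·18) = 42.697 N/mm
Springs A,B series: k_AB = 1/(1/42.697+1/40) = 20.652 N/mm; parallel with C: k_eq = 20.652+14 = 34.652 N/mm
F = k_eq·δ = 34.652·9.1 = 315.34 N

315 N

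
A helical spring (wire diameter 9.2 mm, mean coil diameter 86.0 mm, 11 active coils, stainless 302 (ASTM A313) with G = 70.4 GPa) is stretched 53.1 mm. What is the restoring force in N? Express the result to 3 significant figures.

k = Gd⁴/(8D³N_a) = (70.4×10³)(9.2⁴)/(8·86.0³·11) = 9.0104 N/mm
F = k·δ = 9.0104 × 53.1 = 478.45 N

478 N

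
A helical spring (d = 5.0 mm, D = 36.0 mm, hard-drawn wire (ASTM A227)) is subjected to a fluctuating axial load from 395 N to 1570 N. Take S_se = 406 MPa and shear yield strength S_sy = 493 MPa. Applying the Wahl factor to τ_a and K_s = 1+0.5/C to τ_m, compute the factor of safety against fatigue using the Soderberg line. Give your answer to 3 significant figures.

0.352

C = D/d = 36.0/5.0 = 7.2000; K_W = (4C−1)/(4C−4)+0.615/C = 1.2064; K_s = 1+0.5/C = 1.0694
F_a = (F_max−F_min)/2 = 587.5 N; F_m = (F_max+F_min)/2 = 982.5 N
τ_a = K_W·8F_aD/(πd³) = 1.2064 × 430.86 = 519.79 MPa
τ_m = K_s·8F_mD/(πd³) = 1.0694 × 720.55 = 770.59 MPa
Soderberg: 1/n_f = τ_a/S_se + τ_m/S_sy = 519.79/406 + 770.59/493 = 1.28027 + 1.56306 = 2.8433
n_f = 1/2.8433 = 0.3517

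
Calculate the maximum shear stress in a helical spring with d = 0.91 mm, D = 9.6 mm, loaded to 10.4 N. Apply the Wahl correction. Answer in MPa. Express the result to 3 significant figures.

Spring index C = D/d = 9.6/0.91 = 10.5495
K_W = (4C−1)/(4C−4) + 0.615/C = 41.198/38.198 + 0.0583 = 1.1368
τ₀ = 8FD/(πd³) = 8·10.4·9.6/(π·0.91³) = 798.72/2.3674 = 337.38 MPa
τ_max = K·τ₀ = 1.1368 × 337.38 = 383.55 MPa

384 MPa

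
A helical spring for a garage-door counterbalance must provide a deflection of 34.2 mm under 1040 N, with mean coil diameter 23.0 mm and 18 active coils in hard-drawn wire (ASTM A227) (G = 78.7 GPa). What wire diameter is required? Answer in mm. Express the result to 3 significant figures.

5.10 mm

Required rate k = F/δ = 1040/34.2 = 30.409 N/mm
d = (8D³N_a·k / G)^(1/4) = (8·23.0³·18·30.409 / (78.7×10³))^0.25
  = (676.98)^0.25 = 5.1009 mm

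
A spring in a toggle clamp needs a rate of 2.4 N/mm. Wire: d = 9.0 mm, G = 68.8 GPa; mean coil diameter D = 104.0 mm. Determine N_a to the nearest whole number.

N_a = Gd⁴/(8D³k) = (68.8×10³ × 9.0⁴)/(8 × 104.0³ × 2.4)
    = 4.51397e+08 / 2.15974e+07 = 20.9 → 21 coils

21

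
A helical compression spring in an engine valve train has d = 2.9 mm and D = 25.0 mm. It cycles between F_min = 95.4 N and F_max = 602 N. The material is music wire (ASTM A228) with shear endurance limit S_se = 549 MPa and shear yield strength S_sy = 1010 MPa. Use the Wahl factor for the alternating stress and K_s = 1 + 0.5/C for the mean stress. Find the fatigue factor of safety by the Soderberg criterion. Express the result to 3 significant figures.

0.423

C = D/d = 25.0/2.9 = 8.6207; K_W = (4C−1)/(4C−4)+0.615/C = 1.1698; K_s = 1+0.5/C = 1.0580
F_a = (F_max−F_min)/2 = 253.3 N; F_m = (F_max+F_min)/2 = 348.7 N
τ_a = K_W·8F_aD/(πd³) = 1.1698 × 661.18 = 773.42 MPa
τ_m = K_s·8F_mD/(πd³) = 1.0580 × 910.2 = 962.99 MPa
Soderberg: 1/n_f = τ_a/S_se + τ_m/S_sy = 773.42/549 + 962.99/1010 = 1.40878 + 0.95346 = 2.3622
n_f = 1/2.3622 = 0.4233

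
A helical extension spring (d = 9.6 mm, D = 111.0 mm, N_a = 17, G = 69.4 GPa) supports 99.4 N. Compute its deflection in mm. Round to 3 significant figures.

31.4 mm

k = Gd⁴/(8D³N_a) = (69.4×10³)(9.6⁴)/(8·111.0³·17) = 3.1691 N/mm
δ = F/k = 99.4 / 3.1691 = 31.365 mm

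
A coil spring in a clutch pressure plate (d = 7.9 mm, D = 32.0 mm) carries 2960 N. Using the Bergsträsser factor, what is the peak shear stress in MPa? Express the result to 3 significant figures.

Spring index C = D/d = 32.0/7.9 = 4.0506
K_B = (4C+2)/(4C−3) = 18.203/13.203 = 1.3787
τ₀ = 8FD/(πd³) = 8·2960·32.0/(π·7.9³) = 757760/1548.9 = 489.22 MPa
τ_max = K·τ₀ = 1.3787 × 489.22 = 674.49 MPa

674 MPa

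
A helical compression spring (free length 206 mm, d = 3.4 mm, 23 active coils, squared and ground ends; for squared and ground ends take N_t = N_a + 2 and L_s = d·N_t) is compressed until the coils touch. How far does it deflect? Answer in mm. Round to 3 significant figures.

121 mm

N_t = 25; L_s = 3.4·25 = 85 mm
δ_solid = L₀ − L_s = 206 − 85 = 121 mm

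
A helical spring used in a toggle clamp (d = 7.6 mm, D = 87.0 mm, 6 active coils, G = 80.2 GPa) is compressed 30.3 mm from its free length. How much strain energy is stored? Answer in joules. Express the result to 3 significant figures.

3.89 J

k = Gd⁴/(8D³N_a) = (80.2×10³)(7.6⁴)/(8·87.0³·6) = 8.4651 N/mm
U = ½kδ² = 0.5 × 8.4651 × 30.3² = 3885.8 N·mm = 3.8858 J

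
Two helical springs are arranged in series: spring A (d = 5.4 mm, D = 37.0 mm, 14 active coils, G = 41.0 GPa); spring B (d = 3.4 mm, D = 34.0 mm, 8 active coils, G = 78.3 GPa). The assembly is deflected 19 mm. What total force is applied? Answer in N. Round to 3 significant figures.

47.1 N

k_A = Gd⁴/(8D³N_a) = (41.0×10³)(5.4⁴)/(8·37.0³·14) = 6.1452 N/mm
k_B = Gd⁴/(8D³N_a) = (78.3×10³)(3.4⁴)/(8·34.0³·8) = 4.1597 N/mm
Series: 1/k_eq = 1/6.1452 + 1/4.1597 = 0.40313; k_eq = 2.4806 N/mm
F = k_eq·δ = 2.4806·19 = 47.131 N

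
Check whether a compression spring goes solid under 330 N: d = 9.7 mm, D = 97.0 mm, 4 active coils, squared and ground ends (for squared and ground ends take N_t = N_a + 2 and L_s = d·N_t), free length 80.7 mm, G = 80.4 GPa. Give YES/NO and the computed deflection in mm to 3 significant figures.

k = Gd⁴/(8D³N_a) = (80.4×10³)(9.7⁴)/(8·97.0³·4) = 24.371 N/mm
N_t = 6; L_s = 9.7·6 = 58.2 mm; δ_solid = L₀ − L_s = 80.7 − 58.2 = 22.5 mm
δ = F/k = 330/24.371 = 13.541 mm
δ < δ_solid → spring does not go solid

NO, δ = 13.5 mm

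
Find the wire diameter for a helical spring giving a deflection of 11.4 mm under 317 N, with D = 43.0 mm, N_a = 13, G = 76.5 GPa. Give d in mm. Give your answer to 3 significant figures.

7.40 mm

Required rate k = F/δ = 317/11.4 = 27.807 N/mm
d = (8D³N_a·k / G)^(1/4) = (8·43.0³·13·27.807 / (76.5×10³))^0.25
  = (3005.6)^0.25 = 7.4043 mm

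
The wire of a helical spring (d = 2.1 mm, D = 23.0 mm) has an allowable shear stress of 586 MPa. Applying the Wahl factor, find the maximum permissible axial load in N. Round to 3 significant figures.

C = D/d = 23.0/2.1 = 10.9524
K_W = (4C−1)/(4C−4) + 0.615/C = 42.810/39.810 + 0.0562 = 1.1315
τ_max = K·8FD/(πd³) → F_max = τ_allow·πd³/(8DK)
F_max = 586·π·2.1³/(8·23.0·1.1315) = 17049/208.2 = 81.89 N

81.9 N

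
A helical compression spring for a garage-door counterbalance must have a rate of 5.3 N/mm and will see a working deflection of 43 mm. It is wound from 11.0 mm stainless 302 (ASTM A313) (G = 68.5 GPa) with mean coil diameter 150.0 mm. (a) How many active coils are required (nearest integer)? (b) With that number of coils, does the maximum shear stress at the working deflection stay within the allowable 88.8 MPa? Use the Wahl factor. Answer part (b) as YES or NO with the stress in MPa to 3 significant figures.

(a) 7 coils; (b) YES, τ_max = 72.3 MPa

N_a = Gd⁴/(8D³k) = (68.5×10³)(11.0⁴)/(8·150.0³·5.3) = 7.008 → N_a = 7
Actual rate k = Gd⁴/(8D³·7) = 5.3064 N/mm
Working load F = kδ = 5.3064·43 = 228.17 N
C = 150.0/11.0 = 13.6364; K_W = (4C−1)/(4C−4)+0.615/C = 1.1045
τ_max = K_W·8FD/(πd³) = 1.1045·65.482 = 72.322 MPa
τ_max ≤ 88.8 MPa → acceptable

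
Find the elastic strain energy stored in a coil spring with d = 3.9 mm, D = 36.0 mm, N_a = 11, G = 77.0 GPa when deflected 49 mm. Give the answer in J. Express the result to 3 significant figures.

5.21 J

k = Gd⁴/(8D³N_a) = (77.0×10³)(3.9⁴)/(8·36.0³·11) = 4.3387 N/mm
U = ½kδ² = 0.5 × 4.3387 × 49² = 5208.6 N·mm = 5.2086 J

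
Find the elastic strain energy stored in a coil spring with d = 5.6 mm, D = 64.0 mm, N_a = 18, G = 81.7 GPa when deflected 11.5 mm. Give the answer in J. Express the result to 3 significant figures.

k = Gd⁴/(8D³N_a) = (81.7×10³)(5.6⁴)/(8·64.0³·18) = 2.1285 N/mm
U = ½kδ² = 0.5 × 2.1285 × 11.5² = 140.75 N·mm = 0.14075 J

0.141 J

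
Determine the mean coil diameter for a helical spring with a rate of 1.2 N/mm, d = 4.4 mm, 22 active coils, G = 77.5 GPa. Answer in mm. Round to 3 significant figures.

D = (Gd⁴/(8N_a·k))^(1/3) = (77.5×10³·4.4⁴/(8·22·1.2))^(1/3)
  = (137537)^(1/3) = 51.6186 mm

51.6 mm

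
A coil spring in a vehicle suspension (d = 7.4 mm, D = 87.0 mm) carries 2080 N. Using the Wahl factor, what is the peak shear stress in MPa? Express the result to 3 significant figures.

Spring index C = D/d = 87.0/7.4 = 11.7568
K_W = (4C−1)/(4C−4) + 0.615/C = 46.027/43.027 + 0.0523 = 1.1220
τ₀ = 8FD/(πd³) = 8·2080·87.0/(π·7.4³) = 1.44768e+06/1273 = 1137.2 MPa
τ_max = K·τ₀ = 1.1220 × 1137.2 = 1275.9 MPa

1280 MPa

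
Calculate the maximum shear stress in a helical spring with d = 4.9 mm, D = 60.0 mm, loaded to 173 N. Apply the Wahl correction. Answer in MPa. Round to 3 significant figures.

251 MPa

Spring index C = D/d = 60.0/4.9 = 12.2449
K_W = (4C−1)/(4C−4) + 0.615/C = 47.980/44.980 + 0.0502 = 1.1169
τ₀ = 8FD/(πd³) = 8·173·60.0/(π·4.9³) = 83040/369.61 = 224.67 MPa
τ_max = K·τ₀ = 1.1169 × 224.67 = 250.94 MPa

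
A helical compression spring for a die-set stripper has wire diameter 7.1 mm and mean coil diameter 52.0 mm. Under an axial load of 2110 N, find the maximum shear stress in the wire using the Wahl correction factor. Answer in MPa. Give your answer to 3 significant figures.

939 MPa

Spring index C = D/d = 52.0/7.1 = 7.3239
K_W = (4C−1)/(4C−4) + 0.615/C = 28.296/25.296 + 0.0840 = 1.2026
τ₀ = 8FD/(πd³) = 8·2110·52.0/(π·7.1³) = 877760/1124.4 = 780.64 MPa
τ_max = K·τ₀ = 1.2026 × 780.64 = 938.77 MPa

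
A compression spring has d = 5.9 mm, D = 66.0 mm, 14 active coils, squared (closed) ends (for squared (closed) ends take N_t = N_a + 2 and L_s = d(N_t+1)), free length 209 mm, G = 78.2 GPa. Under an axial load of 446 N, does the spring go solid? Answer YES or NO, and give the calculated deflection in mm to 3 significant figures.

YES, δ = 152 mm

k = Gd⁴/(8D³N_a) = (78.2×10³)(5.9⁴)/(8·66.0³·14) = 2.9428 N/mm
N_t = 16; L_s = 5.9·17 = 100.3 mm; δ_solid = L₀ − L_s = 209 − 100.3 = 108.7 mm
δ = F/k = 446/2.9428 = 151.55 mm
δ ≥ δ_solid → spring goes solid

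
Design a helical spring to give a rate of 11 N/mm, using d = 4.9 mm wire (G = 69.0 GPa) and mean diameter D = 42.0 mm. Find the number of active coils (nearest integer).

6

N_a = Gd⁴/(8D³k) = (69.0×10³ × 4.9⁴)/(8 × 42.0³ × 11)
    = 3.97771e+07 / 6.51974e+06 = 6.101 → 6 coils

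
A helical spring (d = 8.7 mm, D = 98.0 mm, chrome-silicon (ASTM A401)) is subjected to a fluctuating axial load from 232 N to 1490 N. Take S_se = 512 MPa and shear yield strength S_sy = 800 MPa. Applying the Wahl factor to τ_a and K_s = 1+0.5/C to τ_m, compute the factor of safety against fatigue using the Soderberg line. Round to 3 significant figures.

C = D/d = 98.0/8.7 = 11.2644; K_W = (4C−1)/(4C−4)+0.615/C = 1.1277; K_s = 1+0.5/C = 1.0444
F_a = (F_max−F_min)/2 = 629 N; F_m = (F_max+F_min)/2 = 861 N
τ_a = K_W·8F_aD/(πd³) = 1.1277 × 238.37 = 268.81 MPa
τ_m = K_s·8F_mD/(πd³) = 1.0444 × 326.3 = 340.78 MPa
Soderberg: 1/n_f = τ_a/S_se + τ_m/S_sy = 268.81/512 + 340.78/800 = 0.52501 + 0.42597 = 0.95099
n_f = 1/0.95099 = 1.052

1.05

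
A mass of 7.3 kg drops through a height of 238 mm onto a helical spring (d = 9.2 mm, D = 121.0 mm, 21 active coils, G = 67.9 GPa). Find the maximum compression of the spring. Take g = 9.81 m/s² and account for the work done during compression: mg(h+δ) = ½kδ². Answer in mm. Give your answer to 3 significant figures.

k = Gd⁴/(8D³N_a) = (67.9×10³)(9.2⁴)/(8·121.0³·21) = 1.6344 N/mm
W = mg = 7.3 × 9.81 = 71.613 N
½kδ² − Wδ − Wh = 0 → δ = (W + √(W² + 2kWh))/k
δ = (71.613 + √(5128.4 + 55712.7))/1.6344 = (71.613 + 246.66)/1.6344 = 194.74 mm

195 mm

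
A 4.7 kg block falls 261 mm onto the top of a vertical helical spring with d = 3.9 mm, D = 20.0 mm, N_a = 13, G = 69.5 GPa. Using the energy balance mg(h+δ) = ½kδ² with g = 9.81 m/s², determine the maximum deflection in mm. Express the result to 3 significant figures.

37.8 mm

k = Gd⁴/(8D³N_a) = (69.5×10³)(3.9⁴)/(8·20.0³·13) = 19.325 N/mm
W = mg = 4.7 × 9.81 = 46.107 N
½kδ² − Wδ − Wh = 0 → δ = (W + √(W² + 2kWh))/k
δ = (46.107 + √(2125.9 + 465112))/19.325 = (46.107 + 683.55)/19.325 = 37.757 mm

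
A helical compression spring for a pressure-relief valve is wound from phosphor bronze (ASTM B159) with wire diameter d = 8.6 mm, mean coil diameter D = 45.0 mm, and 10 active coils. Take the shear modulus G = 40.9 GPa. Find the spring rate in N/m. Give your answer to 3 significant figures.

k = Gd⁴/(8D³N_a) = (40.9×10³ × 8.6⁴) / (8 × 45.0³ × 10)
  = 2.23726e+08 / 7.29e+06 = 30.689 N/mm = 30689 N/m

30700 N/m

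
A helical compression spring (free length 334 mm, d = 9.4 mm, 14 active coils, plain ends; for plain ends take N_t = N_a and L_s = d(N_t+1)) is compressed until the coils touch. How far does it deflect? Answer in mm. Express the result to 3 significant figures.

193 mm

N_t = 14; L_s = 9.4·15 = 141 mm
δ_solid = L₀ − L_s = 334 − 141 = 193 mm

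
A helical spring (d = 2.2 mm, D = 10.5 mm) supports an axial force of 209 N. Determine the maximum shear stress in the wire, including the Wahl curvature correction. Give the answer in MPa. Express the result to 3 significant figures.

Spring index C = D/d = 10.5/2.2 = 4.7727
K_W = (4C−1)/(4C−4) + 0.615/C = 18.091/15.091 + 0.1289 = 1.3277
τ₀ = 8FD/(πd³) = 8·209·10.5/(π·2.2³) = 17556/33.452 = 524.82 MPa
τ_max = K·τ₀ = 1.3277 × 524.82 = 696.77 MPa

697 MPa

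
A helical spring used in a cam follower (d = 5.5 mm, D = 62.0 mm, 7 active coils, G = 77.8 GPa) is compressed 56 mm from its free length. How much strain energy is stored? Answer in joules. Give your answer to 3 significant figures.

8.36 J

k = Gd⁴/(8D³N_a) = (77.8×10³)(5.5⁴)/(8·62.0³·7) = 5.3342 N/mm
U = ½kδ² = 0.5 × 5.3342 × 56² = 8364 N·mm = 8.364 J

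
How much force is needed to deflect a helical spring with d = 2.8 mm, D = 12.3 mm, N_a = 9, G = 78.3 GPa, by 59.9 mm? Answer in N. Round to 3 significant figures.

k = Gd⁴/(8D³N_a) = (78.3×10³)(2.8⁴)/(8·12.3³·9) = 35.921 N/mm
F = k·δ = 35.921 × 59.9 = 2151.7 N

2150 N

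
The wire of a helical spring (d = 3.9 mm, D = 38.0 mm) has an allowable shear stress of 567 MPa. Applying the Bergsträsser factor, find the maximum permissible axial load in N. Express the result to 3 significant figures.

C = D/d = 38.0/3.9 = 9.7436
K_B = (4C+2)/(4C−3) = 40.974/35.974 = 1.1390
τ_max = K·8FD/(πd³) → F_max = τ_allow·πd³/(8DK)
F_max = 567·π·3.9³/(8·38.0·1.1390) = 1.0566e+05/346.25 = 305.16 N

305 N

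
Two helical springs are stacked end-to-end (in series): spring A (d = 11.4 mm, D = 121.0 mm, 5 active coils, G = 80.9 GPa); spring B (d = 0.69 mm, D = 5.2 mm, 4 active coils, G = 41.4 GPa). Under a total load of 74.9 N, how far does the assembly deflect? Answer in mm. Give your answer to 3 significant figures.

39.8 mm

k_A = Gd⁴/(8D³N_a) = (80.9×10³)(11.4⁴)/(8·121.0³·5) = 19.282 N/mm
k_B = Gd⁴/(8D³N_a) = (41.4×10³)(0.69⁴)/(8·5.2³·4) = 2.0856 N/mm
Series: 1/k_eq = 1/19.282 + 1/2.0856 = 0.53133; k_eq = 1.8821 N/mm
δ = F/k_eq = 74.9/1.8821 = 39.797 mm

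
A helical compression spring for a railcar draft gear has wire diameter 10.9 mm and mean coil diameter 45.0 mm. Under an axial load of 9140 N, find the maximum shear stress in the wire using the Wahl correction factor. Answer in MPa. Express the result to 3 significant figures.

1120 MPa

Spring index C = D/d = 45.0/10.9 = 4.1284
K_W = (4C−1)/(4C−4) + 0.615/C = 15.514/12.514 + 0.1490 = 1.3887
τ₀ = 8FD/(πd³) = 8·9140·45.0/(π·10.9³) = 3.2904e+06/4068.5 = 808.76 MPa
τ_max = K·τ₀ = 1.3887 × 808.76 = 1123.1 MPa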